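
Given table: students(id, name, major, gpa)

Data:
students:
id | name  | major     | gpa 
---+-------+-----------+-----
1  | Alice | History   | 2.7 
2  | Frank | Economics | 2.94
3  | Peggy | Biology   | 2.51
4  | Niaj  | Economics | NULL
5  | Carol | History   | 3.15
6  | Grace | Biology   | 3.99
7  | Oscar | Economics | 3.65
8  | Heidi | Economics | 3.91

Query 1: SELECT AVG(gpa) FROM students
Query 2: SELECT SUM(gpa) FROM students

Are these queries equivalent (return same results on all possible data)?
No, not equivalent

Query 1 returns: [(3.2642857142857147,)]
Query 2 returns: [(22.85,)]

Reason: AVG vs SUM give different aggregate values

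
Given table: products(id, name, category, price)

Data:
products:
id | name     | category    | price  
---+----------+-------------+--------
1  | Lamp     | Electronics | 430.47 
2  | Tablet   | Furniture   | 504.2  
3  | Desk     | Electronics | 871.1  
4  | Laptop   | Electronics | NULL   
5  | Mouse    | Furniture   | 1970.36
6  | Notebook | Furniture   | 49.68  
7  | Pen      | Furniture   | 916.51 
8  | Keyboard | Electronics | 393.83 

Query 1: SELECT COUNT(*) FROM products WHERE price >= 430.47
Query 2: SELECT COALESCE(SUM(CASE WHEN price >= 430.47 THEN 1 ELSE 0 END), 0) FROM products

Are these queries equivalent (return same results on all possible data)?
Yes, equivalent

Both queries return: [(5,)]

Reason: COUNT with WHERE vs conditional SUM (COALESCE handles empty-table NULL)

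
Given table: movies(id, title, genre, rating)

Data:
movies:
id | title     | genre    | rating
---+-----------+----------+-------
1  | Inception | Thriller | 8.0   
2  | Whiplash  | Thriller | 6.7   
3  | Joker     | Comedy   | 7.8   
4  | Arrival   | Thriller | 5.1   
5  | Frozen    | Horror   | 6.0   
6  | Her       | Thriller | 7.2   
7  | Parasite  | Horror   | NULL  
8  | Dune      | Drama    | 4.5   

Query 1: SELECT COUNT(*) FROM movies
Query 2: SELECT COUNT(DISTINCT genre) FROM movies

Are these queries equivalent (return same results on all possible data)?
No, not equivalent

Query 1 returns: [(8,)]
Query 2 returns: [(4,)]

Reason: COUNT(*) counts rows, COUNT(DISTINCT genre) counts unique genres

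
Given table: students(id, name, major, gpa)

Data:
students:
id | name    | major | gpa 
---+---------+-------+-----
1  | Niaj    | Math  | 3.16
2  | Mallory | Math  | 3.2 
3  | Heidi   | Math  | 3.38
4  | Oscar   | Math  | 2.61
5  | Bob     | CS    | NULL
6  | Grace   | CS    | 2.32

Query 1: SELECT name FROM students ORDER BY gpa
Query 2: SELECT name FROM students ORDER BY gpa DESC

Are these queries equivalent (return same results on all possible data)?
No, not equivalent

Query 1 returns: [('Bob',), ('Grace',), ('Oscar',), ('Niaj',), ('Mallory',), ('Heidi',)]
Query 2 returns: [('Heidi',), ('Mallory',), ('Niaj',), ('Oscar',), ('Grace',), ('Bob',)]

Reason: ASC vs DESC gives opposite ordering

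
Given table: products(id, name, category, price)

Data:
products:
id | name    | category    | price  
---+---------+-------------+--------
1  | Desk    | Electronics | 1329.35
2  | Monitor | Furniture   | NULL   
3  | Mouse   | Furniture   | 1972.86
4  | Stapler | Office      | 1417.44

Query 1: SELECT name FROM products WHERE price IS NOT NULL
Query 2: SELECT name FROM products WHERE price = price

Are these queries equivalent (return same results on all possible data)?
Yes, equivalent

Both queries return: [('Desk',), ('Mouse',), ('Stapler',)]

Reason: IS NOT NULL vs self-equality (both exclude NULLs)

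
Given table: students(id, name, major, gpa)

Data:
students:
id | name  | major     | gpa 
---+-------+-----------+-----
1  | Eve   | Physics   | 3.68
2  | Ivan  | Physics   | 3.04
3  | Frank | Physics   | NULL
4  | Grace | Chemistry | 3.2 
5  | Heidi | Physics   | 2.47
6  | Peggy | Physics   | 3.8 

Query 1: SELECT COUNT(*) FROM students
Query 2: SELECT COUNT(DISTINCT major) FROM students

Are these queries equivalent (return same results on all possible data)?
No, not equivalent

Query 1 returns: [(6,)]
Query 2 returns: [(2,)]

Reason: COUNT(*) counts rows, COUNT(DISTINCT major) counts unique majors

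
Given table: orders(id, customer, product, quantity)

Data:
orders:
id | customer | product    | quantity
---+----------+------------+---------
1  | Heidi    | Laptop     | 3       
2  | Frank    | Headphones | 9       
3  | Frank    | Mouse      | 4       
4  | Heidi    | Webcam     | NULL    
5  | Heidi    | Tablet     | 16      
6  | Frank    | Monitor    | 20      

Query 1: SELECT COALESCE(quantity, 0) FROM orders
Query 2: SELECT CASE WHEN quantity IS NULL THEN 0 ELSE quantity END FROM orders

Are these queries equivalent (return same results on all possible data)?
Yes, equivalent

Both queries return: [(0,), (3,), (4,), (9,), (16,), (20,)]

Reason: COALESCE vs CASE for NULL handling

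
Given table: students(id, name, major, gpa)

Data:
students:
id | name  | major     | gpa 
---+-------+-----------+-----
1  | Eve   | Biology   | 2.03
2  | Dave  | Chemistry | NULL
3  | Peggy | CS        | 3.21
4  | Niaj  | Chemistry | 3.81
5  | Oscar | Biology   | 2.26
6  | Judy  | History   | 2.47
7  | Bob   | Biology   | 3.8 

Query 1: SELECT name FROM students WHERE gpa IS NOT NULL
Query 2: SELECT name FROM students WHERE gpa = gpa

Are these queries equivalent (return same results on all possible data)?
Yes, equivalent

Both queries return: [('Bob',), ('Eve',), ('Judy',), ('Niaj',), ('Oscar',), ('Peggy',)]

Reason: IS NOT NULL vs self-equality (both exclude NULLs)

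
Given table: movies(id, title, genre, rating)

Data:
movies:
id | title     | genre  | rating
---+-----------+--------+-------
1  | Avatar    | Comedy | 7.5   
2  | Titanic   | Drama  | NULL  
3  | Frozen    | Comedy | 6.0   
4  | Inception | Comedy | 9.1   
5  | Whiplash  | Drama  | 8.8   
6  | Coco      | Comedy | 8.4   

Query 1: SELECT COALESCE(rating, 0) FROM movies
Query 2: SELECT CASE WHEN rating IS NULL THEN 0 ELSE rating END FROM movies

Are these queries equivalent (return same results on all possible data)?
Yes, equivalent

Both queries return: [(0,), (6.0,), (7.5,), (8.4,), (8.8,), (9.1,)]

Reason: COALESCE vs CASE for NULL handling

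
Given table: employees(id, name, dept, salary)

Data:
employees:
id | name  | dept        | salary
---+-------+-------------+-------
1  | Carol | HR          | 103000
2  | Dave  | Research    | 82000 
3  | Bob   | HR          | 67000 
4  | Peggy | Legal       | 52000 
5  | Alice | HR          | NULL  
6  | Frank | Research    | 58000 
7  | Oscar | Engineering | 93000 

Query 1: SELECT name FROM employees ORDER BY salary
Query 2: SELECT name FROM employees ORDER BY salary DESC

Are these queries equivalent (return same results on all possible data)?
No, not equivalent

Query 1 returns: [('Alice',), ('Peggy',), ('Frank',), ('Bob',), ('Dave',), ('Oscar',), ('Carol',)]
Query 2 returns: [('Carol',), ('Oscar',), ('Dave',), ('Bob',), ('Frank',), ('Peggy',), ('Alice',)]

Reason: ASC vs DESC gives opposite ordering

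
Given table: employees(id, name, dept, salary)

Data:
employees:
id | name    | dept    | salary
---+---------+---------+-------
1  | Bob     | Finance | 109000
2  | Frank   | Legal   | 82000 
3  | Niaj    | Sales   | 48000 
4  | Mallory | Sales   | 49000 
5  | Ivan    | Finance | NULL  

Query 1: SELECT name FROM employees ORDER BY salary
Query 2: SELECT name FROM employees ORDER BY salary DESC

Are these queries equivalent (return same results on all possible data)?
No, not equivalent

Query 1 returns: [('Ivan',), ('Niaj',), ('Mallory',), ('Frank',), ('Bob',)]
Query 2 returns: [('Bob',), ('Frank',), ('Mallory',), ('Niaj',), ('Ivan',)]

Reason: ASC vs DESC gives opposite ordering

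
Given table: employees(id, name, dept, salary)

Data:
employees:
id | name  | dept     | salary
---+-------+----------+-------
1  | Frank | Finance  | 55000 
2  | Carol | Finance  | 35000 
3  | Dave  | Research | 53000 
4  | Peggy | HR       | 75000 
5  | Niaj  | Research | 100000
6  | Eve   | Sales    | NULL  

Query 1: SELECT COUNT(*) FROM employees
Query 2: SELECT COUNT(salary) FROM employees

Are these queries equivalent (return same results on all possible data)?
No, not equivalent

Query 1 returns: [(6,)]
Query 2 returns: [(5,)]

Reason: COUNT(*) includes NULLs, COUNT(column) excludes them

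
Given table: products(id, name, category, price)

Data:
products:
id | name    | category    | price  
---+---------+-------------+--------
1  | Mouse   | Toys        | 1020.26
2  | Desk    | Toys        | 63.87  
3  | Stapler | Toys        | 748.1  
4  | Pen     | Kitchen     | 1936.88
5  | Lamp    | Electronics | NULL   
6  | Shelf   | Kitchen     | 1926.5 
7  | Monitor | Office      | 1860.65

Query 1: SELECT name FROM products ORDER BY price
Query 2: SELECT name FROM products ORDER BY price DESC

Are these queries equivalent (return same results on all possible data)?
No, not equivalent

Query 1 returns: [('Lamp',), ('Desk',), ('Stapler',), ('Mouse',), ('Monitor',), ('Shelf',), ('Pen',)]
Query 2 returns: [('Pen',), ('Shelf',), ('Monitor',), ('Mouse',), ('Stapler',), ('Desk',), ('Lamp',)]

Reason: ASC vs DESC gives opposite ordering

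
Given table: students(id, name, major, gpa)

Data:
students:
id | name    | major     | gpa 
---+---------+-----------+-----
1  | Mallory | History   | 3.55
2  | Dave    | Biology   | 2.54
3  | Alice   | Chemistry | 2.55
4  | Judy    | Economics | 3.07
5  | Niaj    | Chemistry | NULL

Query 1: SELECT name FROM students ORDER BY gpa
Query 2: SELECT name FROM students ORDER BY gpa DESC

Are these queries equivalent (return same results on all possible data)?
No, not equivalent

Query 1 returns: [('Niaj',), ('Dave',), ('Alice',), ('Judy',), ('Mallory',)]
Query 2 returns: [('Mallory',), ('Judy',), ('Alice',), ('Dave',), ('Niaj',)]

Reason: ASC vs DESC gives opposite ordering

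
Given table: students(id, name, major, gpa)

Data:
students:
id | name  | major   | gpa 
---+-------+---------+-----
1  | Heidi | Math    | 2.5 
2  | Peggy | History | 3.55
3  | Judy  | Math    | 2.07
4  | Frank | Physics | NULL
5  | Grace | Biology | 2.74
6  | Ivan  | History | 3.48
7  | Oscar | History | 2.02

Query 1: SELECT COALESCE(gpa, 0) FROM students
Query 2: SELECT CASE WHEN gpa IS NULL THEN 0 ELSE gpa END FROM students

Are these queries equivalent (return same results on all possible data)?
Yes, equivalent

Both queries return: [(0,), (2.02,), (2.07,), (2.5,), (2.74,), (3.48,), (3.55,)]

Reason: COALESCE vs CASE for NULL handling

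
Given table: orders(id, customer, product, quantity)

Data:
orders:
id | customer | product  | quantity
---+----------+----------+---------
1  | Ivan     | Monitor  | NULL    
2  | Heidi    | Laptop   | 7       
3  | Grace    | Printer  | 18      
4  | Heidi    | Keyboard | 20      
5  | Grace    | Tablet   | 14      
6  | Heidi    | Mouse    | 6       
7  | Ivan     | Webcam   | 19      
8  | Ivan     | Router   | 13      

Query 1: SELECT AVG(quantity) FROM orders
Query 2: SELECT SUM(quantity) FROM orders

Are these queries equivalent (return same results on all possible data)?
No, not equivalent

Query 1 returns: [(13.857142857142858,)]
Query 2 returns: [(97,)]

Reason: AVG vs SUM give different aggregate values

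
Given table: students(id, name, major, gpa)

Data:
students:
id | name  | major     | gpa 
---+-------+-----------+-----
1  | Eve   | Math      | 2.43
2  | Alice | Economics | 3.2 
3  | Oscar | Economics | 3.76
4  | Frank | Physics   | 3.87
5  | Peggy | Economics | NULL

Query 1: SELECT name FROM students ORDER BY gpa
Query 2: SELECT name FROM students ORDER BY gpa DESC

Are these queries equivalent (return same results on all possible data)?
No, not equivalent

Query 1 returns: [('Peggy',), ('Eve',), ('Alice',), ('Oscar',), ('Frank',)]
Query 2 returns: [('Frank',), ('Oscar',), ('Alice',), ('Eve',), ('Peggy',)]

Reason: ASC vs DESC gives opposite ordering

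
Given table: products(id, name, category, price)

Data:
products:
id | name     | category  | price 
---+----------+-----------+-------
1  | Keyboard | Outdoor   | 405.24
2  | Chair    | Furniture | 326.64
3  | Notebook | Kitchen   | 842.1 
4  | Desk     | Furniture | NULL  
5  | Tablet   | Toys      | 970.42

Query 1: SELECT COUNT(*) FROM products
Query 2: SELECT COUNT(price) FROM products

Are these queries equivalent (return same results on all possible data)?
No, not equivalent

Query 1 returns: [(5,)]
Query 2 returns: [(4,)]

Reason: COUNT(*) includes NULLs, COUNT(column) excludes them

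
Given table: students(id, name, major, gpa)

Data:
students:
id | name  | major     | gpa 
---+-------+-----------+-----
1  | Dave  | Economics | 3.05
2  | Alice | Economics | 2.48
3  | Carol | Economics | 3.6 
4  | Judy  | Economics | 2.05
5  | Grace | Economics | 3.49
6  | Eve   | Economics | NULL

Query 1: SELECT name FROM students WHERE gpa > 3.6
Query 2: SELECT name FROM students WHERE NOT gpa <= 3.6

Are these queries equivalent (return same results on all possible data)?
Yes, equivalent

Both queries return: []

Reason: Both filter gpa > 3.6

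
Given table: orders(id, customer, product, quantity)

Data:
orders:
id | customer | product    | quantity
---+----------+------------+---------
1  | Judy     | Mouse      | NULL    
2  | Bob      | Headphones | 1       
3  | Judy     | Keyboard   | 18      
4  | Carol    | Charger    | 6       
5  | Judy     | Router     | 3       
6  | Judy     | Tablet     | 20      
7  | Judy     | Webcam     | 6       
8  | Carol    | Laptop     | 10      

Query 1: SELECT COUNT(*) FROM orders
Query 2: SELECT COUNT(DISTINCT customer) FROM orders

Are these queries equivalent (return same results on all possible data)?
No, not equivalent

Query 1 returns: [(8,)]
Query 2 returns: [(3,)]

Reason: COUNT(*) counts rows, COUNT(DISTINCT customer) counts unique customers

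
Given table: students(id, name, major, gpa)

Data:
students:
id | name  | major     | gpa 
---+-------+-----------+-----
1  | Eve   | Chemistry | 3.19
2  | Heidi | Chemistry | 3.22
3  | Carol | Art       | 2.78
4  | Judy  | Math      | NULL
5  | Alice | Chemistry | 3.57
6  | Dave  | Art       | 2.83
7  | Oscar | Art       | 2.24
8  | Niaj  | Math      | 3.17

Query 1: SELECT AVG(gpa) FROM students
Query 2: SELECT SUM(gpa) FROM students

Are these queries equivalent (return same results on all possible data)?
No, not equivalent

Query 1 returns: [(3.0,)]
Query 2 returns: [(21.0,)]

Reason: AVG vs SUM give different aggregate values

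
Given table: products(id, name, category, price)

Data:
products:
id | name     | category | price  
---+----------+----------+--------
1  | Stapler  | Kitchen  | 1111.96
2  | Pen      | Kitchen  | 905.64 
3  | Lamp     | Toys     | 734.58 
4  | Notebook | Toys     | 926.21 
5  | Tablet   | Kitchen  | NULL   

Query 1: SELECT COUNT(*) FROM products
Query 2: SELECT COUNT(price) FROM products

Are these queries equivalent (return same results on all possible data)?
No, not equivalent

Query 1 returns: [(5,)]
Query 2 returns: [(4,)]

Reason: COUNT(*) includes NULLs, COUNT(column) excludes them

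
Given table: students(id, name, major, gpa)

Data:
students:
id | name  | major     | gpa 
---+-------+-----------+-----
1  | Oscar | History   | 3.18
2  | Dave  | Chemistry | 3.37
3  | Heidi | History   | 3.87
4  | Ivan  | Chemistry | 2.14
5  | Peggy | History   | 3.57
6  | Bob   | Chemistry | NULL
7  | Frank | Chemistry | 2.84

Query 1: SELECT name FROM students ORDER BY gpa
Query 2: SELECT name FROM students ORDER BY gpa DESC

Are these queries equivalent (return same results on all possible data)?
No, not equivalent

Query 1 returns: [('Bob',), ('Ivan',), ('Frank',), ('Oscar',), ('Dave',), ('Peggy',), ('Heidi',)]
Query 2 returns: [('Heidi',), ('Peggy',), ('Dave',), ('Oscar',), ('Frank',), ('Ivan',), ('Bob',)]

Reason: ASC vs DESC gives opposite ordering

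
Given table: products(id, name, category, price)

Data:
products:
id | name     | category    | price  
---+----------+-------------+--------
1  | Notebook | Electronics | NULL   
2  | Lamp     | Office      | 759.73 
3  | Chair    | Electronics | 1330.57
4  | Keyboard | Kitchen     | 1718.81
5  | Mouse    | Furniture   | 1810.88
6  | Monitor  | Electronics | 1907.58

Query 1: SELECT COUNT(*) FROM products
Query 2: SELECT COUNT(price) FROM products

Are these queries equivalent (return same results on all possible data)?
No, not equivalent

Query 1 returns: [(6,)]
Query 2 returns: [(5,)]

Reason: COUNT(*) includes NULLs, COUNT(column) excludes them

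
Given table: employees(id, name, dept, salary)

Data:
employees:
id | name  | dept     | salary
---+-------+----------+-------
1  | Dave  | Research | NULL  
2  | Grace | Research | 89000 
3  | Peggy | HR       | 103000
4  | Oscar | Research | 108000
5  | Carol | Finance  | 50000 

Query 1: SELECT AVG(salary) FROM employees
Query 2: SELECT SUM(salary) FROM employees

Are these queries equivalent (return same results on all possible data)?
No, not equivalent

Query 1 returns: [(87500.0,)]
Query 2 returns: [(350000,)]

Reason: AVG vs SUM give different aggregate values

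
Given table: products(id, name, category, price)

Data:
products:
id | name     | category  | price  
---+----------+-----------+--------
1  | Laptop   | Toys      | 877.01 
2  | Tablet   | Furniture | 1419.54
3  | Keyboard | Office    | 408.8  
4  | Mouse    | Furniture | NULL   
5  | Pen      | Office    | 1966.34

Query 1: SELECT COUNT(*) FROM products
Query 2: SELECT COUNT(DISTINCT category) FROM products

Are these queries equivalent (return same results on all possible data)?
No, not equivalent

Query 1 returns: [(5,)]
Query 2 returns: [(3,)]

Reason: COUNT(*) counts rows, COUNT(DISTINCT category) counts unique categorys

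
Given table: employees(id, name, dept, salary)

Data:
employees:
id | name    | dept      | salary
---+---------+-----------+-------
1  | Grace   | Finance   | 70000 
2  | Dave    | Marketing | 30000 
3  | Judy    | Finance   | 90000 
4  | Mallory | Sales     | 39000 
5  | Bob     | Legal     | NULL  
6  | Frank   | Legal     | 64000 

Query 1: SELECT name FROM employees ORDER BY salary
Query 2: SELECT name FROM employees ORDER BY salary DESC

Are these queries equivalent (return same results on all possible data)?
No, not equivalent

Query 1 returns: [('Bob',), ('Dave',), ('Mallory',), ('Frank',), ('Grace',), ('Judy',)]
Query 2 returns: [('Judy',), ('Grace',), ('Frank',), ('Mallory',), ('Dave',), ('Bob',)]

Reason: ASC vs DESC gives opposite ordering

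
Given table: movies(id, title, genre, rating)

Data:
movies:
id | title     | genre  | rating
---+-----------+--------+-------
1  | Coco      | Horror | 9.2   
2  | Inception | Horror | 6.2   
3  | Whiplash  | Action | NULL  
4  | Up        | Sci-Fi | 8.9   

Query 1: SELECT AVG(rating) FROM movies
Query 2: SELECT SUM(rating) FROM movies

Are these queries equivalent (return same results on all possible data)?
No, not equivalent

Query 1 returns: [(8.1,)]
Query 2 returns: [(24.3,)]

Reason: AVG vs SUM give different aggregate values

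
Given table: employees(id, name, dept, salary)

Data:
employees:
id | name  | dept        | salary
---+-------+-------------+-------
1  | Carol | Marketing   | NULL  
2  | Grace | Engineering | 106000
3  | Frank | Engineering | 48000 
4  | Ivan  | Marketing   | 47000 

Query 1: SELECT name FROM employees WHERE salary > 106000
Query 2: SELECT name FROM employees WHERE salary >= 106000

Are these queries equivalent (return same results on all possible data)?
No, not equivalent

Query 1 returns: []
Query 2 returns: [('Grace',)]

Reason: > vs >= gives different results when salary = 106000 exists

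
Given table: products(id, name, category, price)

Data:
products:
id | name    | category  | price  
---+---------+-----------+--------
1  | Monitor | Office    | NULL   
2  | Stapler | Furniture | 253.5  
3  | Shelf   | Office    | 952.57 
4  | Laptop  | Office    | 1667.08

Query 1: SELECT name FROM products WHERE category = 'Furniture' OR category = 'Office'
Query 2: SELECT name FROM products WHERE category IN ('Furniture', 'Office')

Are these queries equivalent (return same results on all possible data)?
Yes, equivalent

Both queries return: [('Laptop',), ('Monitor',), ('Shelf',), ('Stapler',)]

Reason: OR vs IN are equivalent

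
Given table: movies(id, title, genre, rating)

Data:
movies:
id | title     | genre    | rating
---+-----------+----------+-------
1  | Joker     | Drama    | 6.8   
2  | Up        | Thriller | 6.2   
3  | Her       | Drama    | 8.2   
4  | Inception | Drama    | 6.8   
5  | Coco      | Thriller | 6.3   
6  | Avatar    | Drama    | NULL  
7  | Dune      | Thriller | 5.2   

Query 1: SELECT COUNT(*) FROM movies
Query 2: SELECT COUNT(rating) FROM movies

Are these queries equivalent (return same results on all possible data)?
No, not equivalent

Query 1 returns: [(7,)]
Query 2 returns: [(6,)]

Reason: COUNT(*) includes NULLs, COUNT(column) excludes them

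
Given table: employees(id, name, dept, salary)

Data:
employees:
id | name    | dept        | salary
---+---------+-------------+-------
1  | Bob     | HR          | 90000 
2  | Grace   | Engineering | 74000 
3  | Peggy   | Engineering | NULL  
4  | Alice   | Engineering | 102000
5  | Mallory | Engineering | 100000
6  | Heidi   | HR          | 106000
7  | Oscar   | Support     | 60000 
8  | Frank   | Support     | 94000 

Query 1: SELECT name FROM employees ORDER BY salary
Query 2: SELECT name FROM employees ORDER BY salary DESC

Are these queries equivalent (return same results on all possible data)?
No, not equivalent

Query 1 returns: [('Peggy',), ('Oscar',), ('Grace',), ('Bob',), ('Frank',), ('Mallory',), ('Alice',), ('Heidi',)]
Query 2 returns: [('Heidi',), ('Alice',), ('Mallory',), ('Frank',), ('Bob',), ('Grace',), ('Oscar',), ('Peggy',)]

Reason: ASC vs DESC gives opposite ordering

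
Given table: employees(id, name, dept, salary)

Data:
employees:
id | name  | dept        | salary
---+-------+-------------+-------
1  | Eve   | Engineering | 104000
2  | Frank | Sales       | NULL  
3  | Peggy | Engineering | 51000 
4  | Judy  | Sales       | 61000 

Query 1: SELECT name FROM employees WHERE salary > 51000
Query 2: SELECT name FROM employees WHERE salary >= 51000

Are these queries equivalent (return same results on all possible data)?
No, not equivalent

Query 1 returns: [('Eve',), ('Judy',)]
Query 2 returns: [('Eve',), ('Peggy',), ('Judy',)]

Reason: > vs >= gives different results when salary = 51000 exists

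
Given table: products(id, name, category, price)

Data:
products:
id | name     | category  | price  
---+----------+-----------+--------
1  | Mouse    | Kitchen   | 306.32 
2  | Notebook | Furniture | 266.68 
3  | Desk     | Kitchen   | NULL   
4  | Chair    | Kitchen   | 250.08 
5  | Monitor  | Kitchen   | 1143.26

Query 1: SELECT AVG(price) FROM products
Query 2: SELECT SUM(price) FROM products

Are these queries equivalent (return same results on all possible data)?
No, not equivalent

Query 1 returns: [(491.585,)]
Query 2 returns: [(1966.34,)]

Reason: AVG vs SUM give different aggregate values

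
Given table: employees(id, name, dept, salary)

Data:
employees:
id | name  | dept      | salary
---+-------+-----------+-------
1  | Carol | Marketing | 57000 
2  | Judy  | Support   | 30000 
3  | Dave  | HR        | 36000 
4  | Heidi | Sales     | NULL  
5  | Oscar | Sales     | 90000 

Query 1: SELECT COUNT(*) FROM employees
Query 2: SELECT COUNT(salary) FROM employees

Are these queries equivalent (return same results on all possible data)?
No, not equivalent

Query 1 returns: [(5,)]
Query 2 returns: [(4,)]

Reason: COUNT(*) includes NULLs, COUNT(column) excludes them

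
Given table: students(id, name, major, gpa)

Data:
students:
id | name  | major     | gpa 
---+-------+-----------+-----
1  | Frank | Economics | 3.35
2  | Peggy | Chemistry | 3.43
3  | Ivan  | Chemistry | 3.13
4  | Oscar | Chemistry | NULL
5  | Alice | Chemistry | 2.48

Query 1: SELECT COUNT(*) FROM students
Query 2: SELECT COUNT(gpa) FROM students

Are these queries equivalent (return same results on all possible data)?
No, not equivalent

Query 1 returns: [(5,)]
Query 2 returns: [(4,)]

Reason: COUNT(*) includes NULLs, COUNT(column) excludes them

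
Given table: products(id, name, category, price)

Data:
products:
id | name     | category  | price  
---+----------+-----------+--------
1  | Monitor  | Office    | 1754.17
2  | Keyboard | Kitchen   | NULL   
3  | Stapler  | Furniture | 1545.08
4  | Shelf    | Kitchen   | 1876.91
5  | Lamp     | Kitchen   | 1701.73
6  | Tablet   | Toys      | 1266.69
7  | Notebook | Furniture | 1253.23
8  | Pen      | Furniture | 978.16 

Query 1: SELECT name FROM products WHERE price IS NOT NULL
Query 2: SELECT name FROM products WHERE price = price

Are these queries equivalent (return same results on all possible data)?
Yes, equivalent

Both queries return: [('Lamp',), ('Monitor',), ('Notebook',), ('Pen',), ('Shelf',), ('Stapler',), ('Tablet',)]

Reason: IS NOT NULL vs self-equality (both exclude NULLs)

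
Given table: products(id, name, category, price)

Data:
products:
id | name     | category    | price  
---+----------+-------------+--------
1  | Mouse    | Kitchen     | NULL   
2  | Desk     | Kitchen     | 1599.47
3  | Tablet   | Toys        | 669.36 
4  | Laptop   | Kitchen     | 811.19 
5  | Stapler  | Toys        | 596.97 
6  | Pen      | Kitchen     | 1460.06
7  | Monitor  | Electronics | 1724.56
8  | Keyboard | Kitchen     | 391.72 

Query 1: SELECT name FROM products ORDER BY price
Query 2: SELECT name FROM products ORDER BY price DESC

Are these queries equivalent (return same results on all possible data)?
No, not equivalent

Query 1 returns: [('Mouse',), ('Keyboard',), ('Stapler',), ('Tablet',), ('Laptop',), ('Pen',), ('Desk',), ('Monitor',)]
Query 2 returns: [('Monitor',), ('Desk',), ('Pen',), ('Laptop',), ('Tablet',), ('Stapler',), ('Keyboard',), ('Mouse',)]

Reason: ASC vs DESC gives opposite ordering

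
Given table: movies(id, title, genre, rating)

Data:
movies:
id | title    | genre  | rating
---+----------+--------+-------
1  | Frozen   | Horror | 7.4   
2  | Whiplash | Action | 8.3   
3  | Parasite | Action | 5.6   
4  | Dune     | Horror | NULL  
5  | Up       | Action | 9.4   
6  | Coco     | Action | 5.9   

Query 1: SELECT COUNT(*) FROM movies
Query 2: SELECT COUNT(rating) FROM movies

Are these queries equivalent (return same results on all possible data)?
No, not equivalent

Query 1 returns: [(6,)]
Query 2 returns: [(5,)]

Reason: COUNT(*) includes NULLs, COUNT(column) excludes them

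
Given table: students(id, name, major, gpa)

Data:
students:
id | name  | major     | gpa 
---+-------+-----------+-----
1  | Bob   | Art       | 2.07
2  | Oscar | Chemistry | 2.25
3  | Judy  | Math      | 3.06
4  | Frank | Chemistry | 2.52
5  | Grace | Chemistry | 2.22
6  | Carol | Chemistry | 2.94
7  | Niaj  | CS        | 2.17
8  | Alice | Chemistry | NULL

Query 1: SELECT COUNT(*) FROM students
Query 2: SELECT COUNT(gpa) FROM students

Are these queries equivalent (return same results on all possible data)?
No, not equivalent

Query 1 returns: [(8,)]
Query 2 returns: [(7,)]

Reason: COUNT(*) includes NULLs, COUNT(column) excludes them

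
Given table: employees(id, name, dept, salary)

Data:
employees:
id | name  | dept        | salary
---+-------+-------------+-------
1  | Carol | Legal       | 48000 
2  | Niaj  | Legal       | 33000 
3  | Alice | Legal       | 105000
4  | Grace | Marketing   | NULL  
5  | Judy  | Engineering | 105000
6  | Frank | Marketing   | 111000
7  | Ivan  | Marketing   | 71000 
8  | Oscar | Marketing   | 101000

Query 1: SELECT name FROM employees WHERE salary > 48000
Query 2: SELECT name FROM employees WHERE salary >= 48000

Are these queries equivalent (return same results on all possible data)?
No, not equivalent

Query 1 returns: [('Alice',), ('Judy',), ('Frank',), ('Ivan',), ('Oscar',)]
Query 2 returns: [('Carol',), ('Alice',), ('Judy',), ('Frank',), ('Ivan',), ('Oscar',)]

Reason: > vs >= gives different results when salary = 48000 exists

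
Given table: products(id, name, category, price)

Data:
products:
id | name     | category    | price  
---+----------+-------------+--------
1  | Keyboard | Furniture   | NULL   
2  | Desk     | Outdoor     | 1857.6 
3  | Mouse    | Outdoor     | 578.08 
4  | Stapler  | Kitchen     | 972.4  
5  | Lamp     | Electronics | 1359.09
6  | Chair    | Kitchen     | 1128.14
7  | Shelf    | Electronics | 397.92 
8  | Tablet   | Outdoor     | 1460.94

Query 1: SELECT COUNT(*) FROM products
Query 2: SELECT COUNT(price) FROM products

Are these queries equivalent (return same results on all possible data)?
No, not equivalent

Query 1 returns: [(8,)]
Query 2 returns: [(7,)]

Reason: COUNT(*) includes NULLs, COUNT(column) excludes them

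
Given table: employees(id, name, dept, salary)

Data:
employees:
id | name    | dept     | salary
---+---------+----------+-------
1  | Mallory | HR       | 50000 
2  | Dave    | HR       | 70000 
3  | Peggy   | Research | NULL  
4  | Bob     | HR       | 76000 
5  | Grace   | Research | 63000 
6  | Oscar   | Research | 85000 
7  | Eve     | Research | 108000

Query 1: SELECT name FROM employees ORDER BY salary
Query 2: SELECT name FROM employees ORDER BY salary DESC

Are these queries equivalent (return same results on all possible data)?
No, not equivalent

Query 1 returns: [('Peggy',), ('Mallory',), ('Grace',), ('Dave',), ('Bob',), ('Oscar',), ('Eve',)]
Query 2 returns: [('Eve',), ('Oscar',), ('Bob',), ('Dave',), ('Grace',), ('Mallory',), ('Peggy',)]

Reason: ASC vs DESC gives opposite ordering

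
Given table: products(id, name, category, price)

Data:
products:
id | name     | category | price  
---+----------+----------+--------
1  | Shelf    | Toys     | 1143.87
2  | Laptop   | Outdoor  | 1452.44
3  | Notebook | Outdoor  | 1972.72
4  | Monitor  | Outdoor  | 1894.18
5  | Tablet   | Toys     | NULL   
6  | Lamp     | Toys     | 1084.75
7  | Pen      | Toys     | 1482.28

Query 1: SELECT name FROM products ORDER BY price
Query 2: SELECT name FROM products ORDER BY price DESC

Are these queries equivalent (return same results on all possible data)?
No, not equivalent

Query 1 returns: [('Tablet',), ('Lamp',), ('Shelf',), ('Laptop',), ('Pen',), ('Monitor',), ('Notebook',)]
Query 2 returns: [('Notebook',), ('Monitor',), ('Pen',), ('Laptop',), ('Shelf',), ('Lamp',), ('Tablet',)]

Reason: ASC vs DESC gives opposite ordering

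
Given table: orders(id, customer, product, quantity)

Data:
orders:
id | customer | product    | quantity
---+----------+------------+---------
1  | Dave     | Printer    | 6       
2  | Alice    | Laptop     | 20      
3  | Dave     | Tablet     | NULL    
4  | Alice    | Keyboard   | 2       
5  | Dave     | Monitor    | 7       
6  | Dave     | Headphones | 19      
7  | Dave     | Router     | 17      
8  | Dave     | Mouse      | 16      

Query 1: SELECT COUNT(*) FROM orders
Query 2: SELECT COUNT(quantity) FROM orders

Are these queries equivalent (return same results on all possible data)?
No, not equivalent

Query 1 returns: [(8,)]
Query 2 returns: [(7,)]

Reason: COUNT(*) includes NULLs, COUNT(column) excludes them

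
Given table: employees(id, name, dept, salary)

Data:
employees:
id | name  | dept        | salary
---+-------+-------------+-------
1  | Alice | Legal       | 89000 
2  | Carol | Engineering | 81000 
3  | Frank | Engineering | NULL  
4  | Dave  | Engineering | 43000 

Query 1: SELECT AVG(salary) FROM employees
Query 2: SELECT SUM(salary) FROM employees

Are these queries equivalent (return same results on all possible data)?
No, not equivalent

Query 1 returns: [(71000.0,)]
Query 2 returns: [(213000,)]

Reason: AVG vs SUM give different aggregate values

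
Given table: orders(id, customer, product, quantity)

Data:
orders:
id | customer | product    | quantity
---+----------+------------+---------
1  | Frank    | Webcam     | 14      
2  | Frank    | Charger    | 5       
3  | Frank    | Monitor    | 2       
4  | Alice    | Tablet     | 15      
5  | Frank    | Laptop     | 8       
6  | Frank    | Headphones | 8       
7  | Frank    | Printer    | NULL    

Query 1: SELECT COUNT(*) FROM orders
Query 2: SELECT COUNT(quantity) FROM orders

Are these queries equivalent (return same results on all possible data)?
No, not equivalent

Query 1 returns: [(7,)]
Query 2 returns: [(6,)]

Reason: COUNT(*) includes NULLs, COUNT(column) excludes them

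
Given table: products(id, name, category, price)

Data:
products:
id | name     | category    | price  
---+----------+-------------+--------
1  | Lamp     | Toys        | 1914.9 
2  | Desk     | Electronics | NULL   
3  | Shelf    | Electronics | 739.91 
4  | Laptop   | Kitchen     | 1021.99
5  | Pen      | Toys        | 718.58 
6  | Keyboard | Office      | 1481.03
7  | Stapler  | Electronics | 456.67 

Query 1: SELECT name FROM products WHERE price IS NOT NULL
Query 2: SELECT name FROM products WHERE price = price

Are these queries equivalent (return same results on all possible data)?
Yes, equivalent

Both queries return: [('Keyboard',), ('Lamp',), ('Laptop',), ('Pen',), ('Shelf',), ('Stapler',)]

Reason: IS NOT NULL vs self-equality (both exclude NULLs)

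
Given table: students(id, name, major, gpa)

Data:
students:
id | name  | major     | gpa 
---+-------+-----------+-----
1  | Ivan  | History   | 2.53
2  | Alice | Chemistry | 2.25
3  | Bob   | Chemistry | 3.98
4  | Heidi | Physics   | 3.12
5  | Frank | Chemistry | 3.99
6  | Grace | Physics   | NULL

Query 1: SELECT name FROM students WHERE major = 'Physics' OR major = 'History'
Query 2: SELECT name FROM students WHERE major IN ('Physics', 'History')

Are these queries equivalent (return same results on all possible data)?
Yes, equivalent

Both queries return: [('Grace',), ('Heidi',), ('Ivan',)]

Reason: OR vs IN are equivalent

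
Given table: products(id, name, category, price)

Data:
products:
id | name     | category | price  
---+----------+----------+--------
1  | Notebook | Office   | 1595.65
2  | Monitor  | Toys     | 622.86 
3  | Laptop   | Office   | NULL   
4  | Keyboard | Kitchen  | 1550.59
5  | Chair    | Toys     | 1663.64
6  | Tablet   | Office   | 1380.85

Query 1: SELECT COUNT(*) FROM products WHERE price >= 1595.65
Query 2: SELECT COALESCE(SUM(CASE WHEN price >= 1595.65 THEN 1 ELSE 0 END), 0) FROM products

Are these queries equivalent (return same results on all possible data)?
Yes, equivalent

Both queries return: [(2,)]

Reason: COUNT with WHERE vs conditional SUM (COALESCE handles empty-table NULL)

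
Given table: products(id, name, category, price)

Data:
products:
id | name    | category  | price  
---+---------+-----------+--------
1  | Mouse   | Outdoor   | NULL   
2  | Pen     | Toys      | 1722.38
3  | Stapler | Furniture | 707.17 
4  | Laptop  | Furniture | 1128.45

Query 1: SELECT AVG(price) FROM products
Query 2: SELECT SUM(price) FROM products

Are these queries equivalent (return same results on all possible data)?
No, not equivalent

Query 1 returns: [(1186.0,)]
Query 2 returns: [(3558.0,)]

Reason: AVG vs SUM give different aggregate values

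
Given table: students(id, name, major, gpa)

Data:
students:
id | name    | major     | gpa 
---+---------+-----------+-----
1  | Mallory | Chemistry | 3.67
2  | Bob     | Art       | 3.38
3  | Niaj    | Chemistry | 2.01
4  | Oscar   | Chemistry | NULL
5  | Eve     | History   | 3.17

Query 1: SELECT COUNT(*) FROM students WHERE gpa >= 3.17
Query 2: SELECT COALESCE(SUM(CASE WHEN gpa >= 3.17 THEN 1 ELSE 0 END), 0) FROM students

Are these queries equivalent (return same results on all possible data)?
Yes, equivalent

Both queries return: [(3,)]

Reason: COUNT with WHERE vs conditional SUM (COALESCE handles empty-table NULL)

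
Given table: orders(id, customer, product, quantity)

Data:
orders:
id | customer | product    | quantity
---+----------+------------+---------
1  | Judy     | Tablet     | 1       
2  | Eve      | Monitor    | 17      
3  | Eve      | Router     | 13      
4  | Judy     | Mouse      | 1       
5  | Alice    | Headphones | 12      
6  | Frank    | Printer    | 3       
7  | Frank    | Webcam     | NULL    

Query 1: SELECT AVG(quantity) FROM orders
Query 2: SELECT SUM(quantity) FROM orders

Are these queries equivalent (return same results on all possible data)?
No, not equivalent

Query 1 returns: [(7.833333333333333,)]
Query 2 returns: [(47,)]

Reason: AVG vs SUM give different aggregate values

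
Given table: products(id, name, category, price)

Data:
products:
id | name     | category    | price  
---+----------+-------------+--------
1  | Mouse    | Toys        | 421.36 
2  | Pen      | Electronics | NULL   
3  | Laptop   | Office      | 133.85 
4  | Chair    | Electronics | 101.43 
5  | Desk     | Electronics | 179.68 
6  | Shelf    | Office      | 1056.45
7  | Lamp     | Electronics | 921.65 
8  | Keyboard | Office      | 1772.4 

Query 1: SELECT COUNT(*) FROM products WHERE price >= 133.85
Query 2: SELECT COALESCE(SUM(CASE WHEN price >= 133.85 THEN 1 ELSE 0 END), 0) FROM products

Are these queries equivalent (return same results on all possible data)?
Yes, equivalent

Both queries return: [(6,)]

Reason: COUNT with WHERE vs conditional SUM (COALESCE handles empty-table NULL)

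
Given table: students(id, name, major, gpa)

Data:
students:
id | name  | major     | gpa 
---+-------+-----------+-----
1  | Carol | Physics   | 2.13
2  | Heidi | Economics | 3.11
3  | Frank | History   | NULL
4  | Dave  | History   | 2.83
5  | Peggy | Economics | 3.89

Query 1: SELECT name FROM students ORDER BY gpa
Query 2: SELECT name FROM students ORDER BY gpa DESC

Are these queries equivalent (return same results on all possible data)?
No, not equivalent

Query 1 returns: [('Frank',), ('Carol',), ('Dave',), ('Heidi',), ('Peggy',)]
Query 2 returns: [('Peggy',), ('Heidi',), ('Dave',), ('Carol',), ('Frank',)]

Reason: ASC vs DESC gives opposite ordering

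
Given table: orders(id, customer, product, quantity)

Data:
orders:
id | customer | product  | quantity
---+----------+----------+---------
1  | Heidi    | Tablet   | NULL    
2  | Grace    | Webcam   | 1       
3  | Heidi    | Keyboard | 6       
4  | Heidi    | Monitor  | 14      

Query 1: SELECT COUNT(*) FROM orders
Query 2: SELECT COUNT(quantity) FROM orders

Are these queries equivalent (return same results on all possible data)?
No, not equivalent

Query 1 returns: [(4,)]
Query 2 returns: [(3,)]

Reason: COUNT(*) includes NULLs, COUNT(column) excludes them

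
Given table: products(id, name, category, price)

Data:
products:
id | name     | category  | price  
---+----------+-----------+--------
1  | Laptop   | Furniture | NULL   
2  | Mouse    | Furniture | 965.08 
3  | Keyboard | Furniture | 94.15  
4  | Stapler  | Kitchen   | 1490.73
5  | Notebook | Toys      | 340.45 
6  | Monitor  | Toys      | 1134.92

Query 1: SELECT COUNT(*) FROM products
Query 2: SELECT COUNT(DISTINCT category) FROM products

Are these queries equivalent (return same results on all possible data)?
No, not equivalent

Query 1 returns: [(6,)]
Query 2 returns: [(3,)]

Reason: COUNT(*) counts rows, COUNT(DISTINCT category) counts unique categorys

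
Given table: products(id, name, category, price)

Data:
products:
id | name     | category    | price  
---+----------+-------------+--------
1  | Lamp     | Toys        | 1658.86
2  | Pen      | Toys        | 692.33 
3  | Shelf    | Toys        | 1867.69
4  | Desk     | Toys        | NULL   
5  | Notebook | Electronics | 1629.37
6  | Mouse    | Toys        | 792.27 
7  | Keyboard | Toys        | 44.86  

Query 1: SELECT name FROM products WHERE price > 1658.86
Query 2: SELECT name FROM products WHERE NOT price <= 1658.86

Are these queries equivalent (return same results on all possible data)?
Yes, equivalent

Both queries return: [('Shelf',)]

Reason: Both filter price > 1658.86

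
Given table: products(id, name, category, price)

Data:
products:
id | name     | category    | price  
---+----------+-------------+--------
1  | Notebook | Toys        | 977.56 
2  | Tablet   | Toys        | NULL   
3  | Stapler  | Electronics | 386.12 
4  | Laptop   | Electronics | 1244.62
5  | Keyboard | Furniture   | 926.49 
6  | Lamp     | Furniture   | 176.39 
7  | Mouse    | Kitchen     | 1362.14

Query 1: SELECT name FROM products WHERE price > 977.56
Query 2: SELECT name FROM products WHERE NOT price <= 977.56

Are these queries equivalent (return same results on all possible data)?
Yes, equivalent

Both queries return: [('Laptop',), ('Mouse',)]

Reason: Both filter price > 977.56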